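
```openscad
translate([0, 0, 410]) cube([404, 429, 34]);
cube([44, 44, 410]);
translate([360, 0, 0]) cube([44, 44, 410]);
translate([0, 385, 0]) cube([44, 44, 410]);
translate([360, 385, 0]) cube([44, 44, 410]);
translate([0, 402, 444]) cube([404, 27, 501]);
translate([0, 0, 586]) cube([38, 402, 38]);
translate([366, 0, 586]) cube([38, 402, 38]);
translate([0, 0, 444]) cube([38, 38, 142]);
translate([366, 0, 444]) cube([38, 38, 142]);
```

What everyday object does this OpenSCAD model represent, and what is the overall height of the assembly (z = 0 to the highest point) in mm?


A chair. The overall height is 945 mm.

A slab on four corner posts with a tall panel at the back — a chair. The seat slab sits at z = 410 with thickness 34, and the 501 mm backrest starts at the seat top, so the overall height is 410 + 34 + 501 = 945 mm.


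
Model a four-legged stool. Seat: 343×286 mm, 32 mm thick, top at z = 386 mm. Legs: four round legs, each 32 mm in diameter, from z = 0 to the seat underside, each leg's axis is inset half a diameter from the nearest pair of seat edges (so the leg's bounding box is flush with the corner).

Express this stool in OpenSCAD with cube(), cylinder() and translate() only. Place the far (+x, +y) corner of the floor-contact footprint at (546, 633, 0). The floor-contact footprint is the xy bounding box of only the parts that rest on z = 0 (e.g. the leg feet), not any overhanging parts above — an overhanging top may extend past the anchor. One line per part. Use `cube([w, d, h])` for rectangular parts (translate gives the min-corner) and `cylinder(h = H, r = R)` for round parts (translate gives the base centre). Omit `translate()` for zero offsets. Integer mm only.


translate([203, 347, 354]) cube([343, 286, 32]);
translate([219, 363, 0]) cylinder(h = 354, r = 16);
translate([530, 363, 0]) cylinder(h = 354, r = 16);
translate([219, 617, 0]) cylinder(h = 354, r = 16);
translate([530, 617, 0]) cylinder(h = 354, r = 16);


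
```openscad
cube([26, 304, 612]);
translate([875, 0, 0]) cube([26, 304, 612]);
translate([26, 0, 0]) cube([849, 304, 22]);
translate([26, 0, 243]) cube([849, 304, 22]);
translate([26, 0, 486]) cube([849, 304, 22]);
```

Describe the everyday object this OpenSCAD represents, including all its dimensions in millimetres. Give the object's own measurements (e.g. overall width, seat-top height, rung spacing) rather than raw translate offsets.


An open bookshelf. Two side panels, each 26 mm thick, 304 mm deep and 612 mm tall, stand 901 mm apart (outside-to-outside). Between them sit 3 shelves, each 22 mm thick and 304 mm deep, spanning the full gap between the sides. The bottom shelf rests on the floor (its underside at z = 0) and the clear gap between one shelf's top and the next shelf's underside is 221 mm.


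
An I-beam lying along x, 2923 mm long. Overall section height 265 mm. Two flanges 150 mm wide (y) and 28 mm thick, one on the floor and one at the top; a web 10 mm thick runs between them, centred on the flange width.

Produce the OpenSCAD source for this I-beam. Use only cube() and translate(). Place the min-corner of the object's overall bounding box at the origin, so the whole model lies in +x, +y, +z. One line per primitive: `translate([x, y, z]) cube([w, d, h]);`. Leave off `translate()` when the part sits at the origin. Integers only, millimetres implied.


cube([2923, 150, 28]);
translate([0, 70, 28]) cube([2923, 10, 209]);
translate([0, 0, 237]) cube([2923, 150, 28]);


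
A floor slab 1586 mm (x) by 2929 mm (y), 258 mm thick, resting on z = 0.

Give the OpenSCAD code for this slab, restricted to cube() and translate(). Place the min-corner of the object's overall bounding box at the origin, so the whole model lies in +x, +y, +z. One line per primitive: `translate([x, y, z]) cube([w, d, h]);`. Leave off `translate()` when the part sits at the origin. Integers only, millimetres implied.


cube([1586, 2929, 258]);


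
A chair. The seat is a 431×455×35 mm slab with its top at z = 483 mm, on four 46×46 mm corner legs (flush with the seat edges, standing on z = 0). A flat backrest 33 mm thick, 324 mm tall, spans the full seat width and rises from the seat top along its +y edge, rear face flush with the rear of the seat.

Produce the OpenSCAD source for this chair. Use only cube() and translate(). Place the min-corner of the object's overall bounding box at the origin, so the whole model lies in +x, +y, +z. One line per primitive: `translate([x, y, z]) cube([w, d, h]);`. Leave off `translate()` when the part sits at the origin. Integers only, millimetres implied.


// leg_h = 483 - 35 = 448
translate([0, 0, 448]) cube([431, 455, 35]);
cube([46, 46, 448]);
translate([385, 0, 0]) cube([46, 46, 448]);
translate([0, 409, 0]) cube([46, 46, 448]);
translate([385, 409, 0]) cube([46, 46, 448]);
translate([0, 422, 483]) cube([431, 33, 324]);


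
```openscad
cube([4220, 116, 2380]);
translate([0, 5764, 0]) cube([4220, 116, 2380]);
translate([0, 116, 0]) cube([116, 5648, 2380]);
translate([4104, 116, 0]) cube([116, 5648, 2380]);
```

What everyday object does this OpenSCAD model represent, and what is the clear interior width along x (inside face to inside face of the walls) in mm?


A house (or room) frame. The interior width is 3988 mm.

Four 2380 mm walls enclosing a rectangle with no floor or roof — a room or house frame. Outside width is 4220 mm and wall thickness is 116 mm, so the interior width is 4220 − 2 × 116 = 3988 mm.


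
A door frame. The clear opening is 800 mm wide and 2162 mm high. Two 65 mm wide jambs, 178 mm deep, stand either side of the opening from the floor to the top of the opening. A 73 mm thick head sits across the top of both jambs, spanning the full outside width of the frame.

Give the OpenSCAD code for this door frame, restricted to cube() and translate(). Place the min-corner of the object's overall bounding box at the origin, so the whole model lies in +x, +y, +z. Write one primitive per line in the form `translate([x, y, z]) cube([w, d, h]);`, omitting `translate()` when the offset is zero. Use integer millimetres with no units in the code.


cube([65, 178, 2162]);
translate([865, 0, 0]) cube([65, 178, 2162]);
translate([0, 0, 2162]) cube([930, 178, 73]);


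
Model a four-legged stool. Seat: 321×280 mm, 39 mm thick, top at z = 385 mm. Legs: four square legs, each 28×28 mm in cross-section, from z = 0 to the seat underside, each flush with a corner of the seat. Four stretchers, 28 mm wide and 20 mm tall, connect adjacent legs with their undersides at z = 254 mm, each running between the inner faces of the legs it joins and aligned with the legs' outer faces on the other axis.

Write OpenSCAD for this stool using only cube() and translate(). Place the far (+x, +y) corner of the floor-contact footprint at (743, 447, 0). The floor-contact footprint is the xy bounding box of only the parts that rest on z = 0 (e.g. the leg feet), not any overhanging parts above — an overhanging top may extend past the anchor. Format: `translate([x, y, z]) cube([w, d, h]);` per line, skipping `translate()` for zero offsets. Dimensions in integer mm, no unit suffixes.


translate([422, 167, 346]) cube([321, 280, 39]);
translate([422, 167, 0]) cube([28, 28, 346]);
translate([715, 167, 0]) cube([28, 28, 346]);
translate([422, 419, 0]) cube([28, 28, 346]);
translate([715, 419, 0]) cube([28, 28, 346]);
translate([450, 167, 254]) cube([265, 28, 20]);
translate([450, 419, 254]) cube([265, 28, 20]);
translate([422, 195, 254]) cube([28, 224, 20]);
translate([715, 195, 254]) cube([28, 224, 20]);


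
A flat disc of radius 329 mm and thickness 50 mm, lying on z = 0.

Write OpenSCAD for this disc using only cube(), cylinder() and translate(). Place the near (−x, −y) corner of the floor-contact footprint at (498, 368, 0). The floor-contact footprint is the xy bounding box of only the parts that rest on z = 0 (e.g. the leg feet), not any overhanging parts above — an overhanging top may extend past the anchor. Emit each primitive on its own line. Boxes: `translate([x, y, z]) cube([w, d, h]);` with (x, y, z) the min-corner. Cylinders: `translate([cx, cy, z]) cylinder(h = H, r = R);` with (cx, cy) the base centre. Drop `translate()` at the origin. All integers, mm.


translate([827, 697, 0]) cylinder(h = 50, r = 329);


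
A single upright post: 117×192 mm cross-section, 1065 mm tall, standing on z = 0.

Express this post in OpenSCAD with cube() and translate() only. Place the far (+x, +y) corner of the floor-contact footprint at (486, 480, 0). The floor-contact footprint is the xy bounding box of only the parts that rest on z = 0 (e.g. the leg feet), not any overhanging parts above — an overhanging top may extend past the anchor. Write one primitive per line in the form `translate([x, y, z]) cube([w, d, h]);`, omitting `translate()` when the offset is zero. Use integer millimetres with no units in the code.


translate([369, 288, 0]) cube([117, 192, 1065]);


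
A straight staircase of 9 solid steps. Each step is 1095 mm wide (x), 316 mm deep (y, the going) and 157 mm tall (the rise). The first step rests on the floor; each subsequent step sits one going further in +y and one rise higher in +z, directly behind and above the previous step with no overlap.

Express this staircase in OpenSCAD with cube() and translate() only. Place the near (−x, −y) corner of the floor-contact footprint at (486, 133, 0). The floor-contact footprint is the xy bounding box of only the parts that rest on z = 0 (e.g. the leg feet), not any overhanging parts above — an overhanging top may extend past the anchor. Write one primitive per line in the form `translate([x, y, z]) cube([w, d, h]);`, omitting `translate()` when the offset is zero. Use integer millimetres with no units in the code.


translate([486, 133, 0]) cube([1095, 316, 157]);
translate([486, 449, 157]) cube([1095, 316, 157]);
translate([486, 765, 314]) cube([1095, 316, 157]);
translate([486, 1081, 471]) cube([1095, 316, 157]);
translate([486, 1397, 628]) cube([1095, 316, 157]);
translate([486, 1713, 785]) cube([1095, 316, 157]);
translate([486, 2029, 942]) cube([1095, 316, 157]);
translate([486, 2345, 1099]) cube([1095, 316, 157]);
translate([486, 2661, 1256]) cube([1095, 316, 157]);


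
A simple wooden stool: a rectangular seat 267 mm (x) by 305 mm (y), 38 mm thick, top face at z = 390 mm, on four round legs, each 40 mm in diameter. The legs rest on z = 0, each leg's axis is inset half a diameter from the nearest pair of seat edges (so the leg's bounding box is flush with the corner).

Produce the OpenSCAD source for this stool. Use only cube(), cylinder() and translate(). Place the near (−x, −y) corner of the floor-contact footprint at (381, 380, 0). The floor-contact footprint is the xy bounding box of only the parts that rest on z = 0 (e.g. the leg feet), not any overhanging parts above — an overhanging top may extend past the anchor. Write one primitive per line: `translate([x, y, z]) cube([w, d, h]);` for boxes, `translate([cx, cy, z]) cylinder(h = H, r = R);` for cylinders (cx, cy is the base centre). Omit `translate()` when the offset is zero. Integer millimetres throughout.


// leg_h = 390 - 38 = 352
translate([381, 380, 352]) cube([267, 305, 38]);
translate([401, 400, 0]) cylinder(h = 352, r = 20);
translate([628, 400, 0]) cylinder(h = 352, r = 20);
translate([401, 665, 0]) cylinder(h = 352, r = 20);
translate([628, 665, 0]) cylinder(h = 352, r = 20);


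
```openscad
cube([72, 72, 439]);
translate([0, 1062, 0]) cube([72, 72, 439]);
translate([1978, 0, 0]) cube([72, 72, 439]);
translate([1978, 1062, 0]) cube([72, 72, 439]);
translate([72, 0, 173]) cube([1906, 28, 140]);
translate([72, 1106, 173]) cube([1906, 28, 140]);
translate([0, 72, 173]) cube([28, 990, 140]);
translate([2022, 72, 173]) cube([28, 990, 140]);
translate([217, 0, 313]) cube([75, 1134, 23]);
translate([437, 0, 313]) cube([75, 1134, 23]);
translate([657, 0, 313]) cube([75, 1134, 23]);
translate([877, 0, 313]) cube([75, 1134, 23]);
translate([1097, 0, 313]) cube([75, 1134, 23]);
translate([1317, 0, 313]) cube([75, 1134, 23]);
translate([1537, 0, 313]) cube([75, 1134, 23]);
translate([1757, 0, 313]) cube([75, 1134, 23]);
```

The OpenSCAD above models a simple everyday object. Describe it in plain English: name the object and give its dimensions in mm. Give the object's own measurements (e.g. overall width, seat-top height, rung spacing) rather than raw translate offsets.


A bed frame 2050 mm long (x) by 1134 mm wide (y). Four 72×72 mm corner posts, 439 mm tall, at the corners of the footprint. Four rails of 28 mm thickness and 140 mm height run between adjacent posts with their undersides at z = 173 mm, their outer faces flush with the outside of the frame (the two x-running rails run between the posts' inner faces; the two y-running rails run between the posts' inner faces). 8 slats, each 75 mm wide (x) and 23 mm thick, lie across the top of the two x-running rails, running the full 1134 mm width of the frame in y; along x they sit between the end posts with a 145 mm gap after the −x posts and between neighbouring slats, leaving 146 mm before the +x posts.


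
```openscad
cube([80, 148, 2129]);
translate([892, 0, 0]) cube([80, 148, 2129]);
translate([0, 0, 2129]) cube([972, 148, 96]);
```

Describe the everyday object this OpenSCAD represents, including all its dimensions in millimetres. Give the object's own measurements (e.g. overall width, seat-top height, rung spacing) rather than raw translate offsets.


A door frame. The clear opening is 812 mm wide and 2129 mm high. Two 80 mm wide jambs, 148 mm deep, stand either side of the opening from the floor to the top of the opening. A 96 mm thick head sits across the top of both jambs, spanning the full outside width of the frame.


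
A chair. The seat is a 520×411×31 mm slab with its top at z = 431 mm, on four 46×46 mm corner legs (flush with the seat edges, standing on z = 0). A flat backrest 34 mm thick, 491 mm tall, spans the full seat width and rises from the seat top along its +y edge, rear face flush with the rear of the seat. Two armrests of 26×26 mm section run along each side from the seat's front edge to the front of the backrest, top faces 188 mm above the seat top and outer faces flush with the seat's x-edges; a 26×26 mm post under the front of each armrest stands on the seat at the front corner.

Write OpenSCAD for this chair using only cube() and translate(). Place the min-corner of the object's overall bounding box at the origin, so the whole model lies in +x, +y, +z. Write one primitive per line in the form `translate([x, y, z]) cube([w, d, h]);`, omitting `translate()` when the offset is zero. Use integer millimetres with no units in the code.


translate([0, 0, 400]) cube([520, 411, 31]);
cube([46, 46, 400]);
translate([474, 0, 0]) cube([46, 46, 400]);
translate([0, 365, 0]) cube([46, 46, 400]);
translate([474, 365, 0]) cube([46, 46, 400]);
translate([0, 377, 431]) cube([520, 34, 491]);
translate([0, 0, 593]) cube([26, 377, 26]);
translate([494, 0, 593]) cube([26, 377, 26]);
translate([0, 0, 431]) cube([26, 26, 162]);
translate([494, 0, 431]) cube([26, 26, 162]);


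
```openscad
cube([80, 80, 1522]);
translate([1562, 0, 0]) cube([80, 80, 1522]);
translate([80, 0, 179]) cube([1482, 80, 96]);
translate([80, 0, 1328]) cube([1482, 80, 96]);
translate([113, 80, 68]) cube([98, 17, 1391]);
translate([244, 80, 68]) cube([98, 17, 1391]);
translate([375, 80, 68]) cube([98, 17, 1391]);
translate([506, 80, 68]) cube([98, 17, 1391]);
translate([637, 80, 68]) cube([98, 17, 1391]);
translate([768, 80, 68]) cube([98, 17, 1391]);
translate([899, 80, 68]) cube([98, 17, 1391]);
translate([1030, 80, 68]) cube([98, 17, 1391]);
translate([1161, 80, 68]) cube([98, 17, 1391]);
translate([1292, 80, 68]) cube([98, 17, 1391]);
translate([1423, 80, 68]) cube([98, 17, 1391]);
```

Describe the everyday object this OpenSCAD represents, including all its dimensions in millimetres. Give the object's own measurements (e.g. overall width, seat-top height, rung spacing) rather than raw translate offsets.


A fence section. Two 80×80 mm posts, 1522 mm tall, stand on the floor with a clear span of 1482 mm between their inner faces. Two horizontal rails of 80×96 mm section span the gap between the posts with their undersides at z = 179 mm and z = 1328 mm, flush with the posts' −y face. 11 pickets, each 98 mm wide, 17 mm thick and 1391 mm tall, are fixed to the +y face of the rails with their bottoms at z = 68 mm, spaced across the span with a 33 mm gap after the −x post and between neighbouring pickets, with 41 mm left before the +x post.


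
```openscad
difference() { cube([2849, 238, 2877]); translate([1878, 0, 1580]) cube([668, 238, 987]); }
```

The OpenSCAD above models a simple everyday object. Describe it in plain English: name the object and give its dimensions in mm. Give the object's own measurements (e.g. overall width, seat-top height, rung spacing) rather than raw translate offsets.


A wall 2849 mm long (x), 238 mm thick (y), 2877 mm tall, with a rectangular window opening cut through it. The opening is 668 mm wide and 987 mm tall; its sill is at z = 1580 mm and its near (−x) edge is 1878 mm from the wall's −x end. The opening passes through the full wall thickness.


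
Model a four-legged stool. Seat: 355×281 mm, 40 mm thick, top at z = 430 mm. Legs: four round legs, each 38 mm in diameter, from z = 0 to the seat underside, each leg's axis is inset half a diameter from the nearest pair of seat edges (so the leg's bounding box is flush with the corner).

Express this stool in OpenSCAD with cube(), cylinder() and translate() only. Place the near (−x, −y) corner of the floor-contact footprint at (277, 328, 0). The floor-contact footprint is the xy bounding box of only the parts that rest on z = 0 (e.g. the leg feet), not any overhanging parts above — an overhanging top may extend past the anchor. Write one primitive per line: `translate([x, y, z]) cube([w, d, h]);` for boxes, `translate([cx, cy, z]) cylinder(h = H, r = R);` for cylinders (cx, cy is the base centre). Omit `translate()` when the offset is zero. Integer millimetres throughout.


translate([277, 328, 390]) cube([355, 281, 40]);
translate([296, 347, 0]) cylinder(h = 390, r = 19);
translate([613, 347, 0]) cylinder(h = 390, r = 19);
translate([296, 590, 0]) cylinder(h = 390, r = 19);
translate([613, 590, 0]) cylinder(h = 390, r = 19);


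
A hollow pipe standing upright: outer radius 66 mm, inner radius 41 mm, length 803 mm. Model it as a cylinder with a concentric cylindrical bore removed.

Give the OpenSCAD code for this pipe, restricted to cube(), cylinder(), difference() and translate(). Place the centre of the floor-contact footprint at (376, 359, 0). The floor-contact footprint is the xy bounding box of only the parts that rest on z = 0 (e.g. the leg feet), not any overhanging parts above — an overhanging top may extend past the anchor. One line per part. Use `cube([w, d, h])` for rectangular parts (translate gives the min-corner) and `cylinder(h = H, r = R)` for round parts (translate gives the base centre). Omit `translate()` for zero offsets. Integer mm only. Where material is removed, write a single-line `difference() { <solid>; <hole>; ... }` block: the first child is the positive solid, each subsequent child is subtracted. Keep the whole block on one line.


difference() { translate([376, 359, 0]) cylinder(h = 803, r = 66); translate([376, 359, 0]) cylinder(h = 803, r = 41); }


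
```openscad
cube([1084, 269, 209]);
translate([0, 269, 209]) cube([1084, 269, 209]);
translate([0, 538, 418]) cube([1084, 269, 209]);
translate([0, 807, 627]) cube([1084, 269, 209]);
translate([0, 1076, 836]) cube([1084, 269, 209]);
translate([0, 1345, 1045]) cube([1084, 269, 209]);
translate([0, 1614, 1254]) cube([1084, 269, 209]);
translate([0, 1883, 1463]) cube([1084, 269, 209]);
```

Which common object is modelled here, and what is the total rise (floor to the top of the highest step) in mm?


A staircase. The total rise is 1672 mm.

8 identical blocks, each offset up and back from the previous — a staircase. Each step is 209 mm tall and there are 8 of them, so the total rise is 8 × 209 = 1672 mm.


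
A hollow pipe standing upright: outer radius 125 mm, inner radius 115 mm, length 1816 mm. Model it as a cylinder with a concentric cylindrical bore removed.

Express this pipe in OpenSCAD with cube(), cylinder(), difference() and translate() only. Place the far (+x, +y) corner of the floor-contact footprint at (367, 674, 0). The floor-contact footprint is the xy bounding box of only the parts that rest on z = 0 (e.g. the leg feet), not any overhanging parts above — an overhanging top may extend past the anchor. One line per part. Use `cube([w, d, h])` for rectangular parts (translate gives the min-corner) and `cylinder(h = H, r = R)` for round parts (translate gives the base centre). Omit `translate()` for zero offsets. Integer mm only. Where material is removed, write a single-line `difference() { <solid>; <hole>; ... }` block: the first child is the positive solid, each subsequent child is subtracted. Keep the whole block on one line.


difference() { translate([242, 549, 0]) cylinder(h = 1816, r = 125); translate([242, 549, 0]) cylinder(h = 1816, r = 115); }


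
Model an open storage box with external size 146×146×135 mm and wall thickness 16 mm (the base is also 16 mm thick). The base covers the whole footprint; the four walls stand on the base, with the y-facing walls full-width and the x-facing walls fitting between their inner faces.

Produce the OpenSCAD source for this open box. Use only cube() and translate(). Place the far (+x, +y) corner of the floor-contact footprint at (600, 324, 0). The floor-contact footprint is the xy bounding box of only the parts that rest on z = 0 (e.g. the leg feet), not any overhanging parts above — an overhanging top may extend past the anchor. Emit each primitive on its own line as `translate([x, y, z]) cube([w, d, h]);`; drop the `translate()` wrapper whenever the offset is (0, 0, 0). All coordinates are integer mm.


translate([454, 178, 0]) cube([146, 146, 16]);
translate([454, 178, 16]) cube([146, 16, 119]);
translate([454, 308, 16]) cube([146, 16, 119]);
translate([454, 194, 16]) cube([16, 114, 119]);
translate([584, 194, 16]) cube([16, 114, 119]);


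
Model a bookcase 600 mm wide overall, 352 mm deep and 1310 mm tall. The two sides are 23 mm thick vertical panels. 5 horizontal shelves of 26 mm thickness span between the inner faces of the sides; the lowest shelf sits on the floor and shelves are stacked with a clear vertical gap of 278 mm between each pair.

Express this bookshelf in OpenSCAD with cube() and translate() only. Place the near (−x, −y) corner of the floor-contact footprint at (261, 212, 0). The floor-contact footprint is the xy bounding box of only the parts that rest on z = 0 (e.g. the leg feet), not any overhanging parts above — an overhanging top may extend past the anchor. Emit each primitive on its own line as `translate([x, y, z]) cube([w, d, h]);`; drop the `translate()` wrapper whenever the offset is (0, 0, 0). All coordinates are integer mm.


translate([261, 212, 0]) cube([23, 352, 1310]);
translate([838, 212, 0]) cube([23, 352, 1310]);
translate([284, 212, 0]) cube([554, 352, 26]);
translate([284, 212, 304]) cube([554, 352, 26]);
translate([284, 212, 608]) cube([554, 352, 26]);
translate([284, 212, 912]) cube([554, 352, 26]);
translate([284, 212, 1216]) cube([554, 352, 26]);


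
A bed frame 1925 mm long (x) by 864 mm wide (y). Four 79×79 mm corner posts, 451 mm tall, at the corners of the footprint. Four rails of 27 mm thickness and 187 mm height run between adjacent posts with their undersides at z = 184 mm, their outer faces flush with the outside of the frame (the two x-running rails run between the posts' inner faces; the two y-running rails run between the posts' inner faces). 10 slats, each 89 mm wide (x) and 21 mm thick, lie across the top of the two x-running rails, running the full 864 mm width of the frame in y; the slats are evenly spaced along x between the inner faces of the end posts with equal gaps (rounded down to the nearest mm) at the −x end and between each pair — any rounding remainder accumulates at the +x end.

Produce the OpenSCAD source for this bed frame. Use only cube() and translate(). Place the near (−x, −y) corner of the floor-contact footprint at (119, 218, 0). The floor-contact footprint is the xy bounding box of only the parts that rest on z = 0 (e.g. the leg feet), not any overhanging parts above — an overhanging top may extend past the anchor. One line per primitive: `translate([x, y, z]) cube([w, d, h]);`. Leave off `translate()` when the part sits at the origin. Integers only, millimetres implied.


translate([119, 218, 0]) cube([79, 79, 451]);
translate([119, 1003, 0]) cube([79, 79, 451]);
translate([1965, 218, 0]) cube([79, 79, 451]);
translate([1965, 1003, 0]) cube([79, 79, 451]);
translate([198, 218, 184]) cube([1767, 27, 187]);
translate([198, 1055, 184]) cube([1767, 27, 187]);
translate([119, 297, 184]) cube([27, 706, 187]);
translate([2017, 297, 184]) cube([27, 706, 187]);
translate([277, 218, 371]) cube([89, 864, 21]);
translate([445, 218, 371]) cube([89, 864, 21]);
translate([613, 218, 371]) cube([89, 864, 21]);
translate([781, 218, 371]) cube([89, 864, 21]);
translate([949, 218, 371]) cube([89, 864, 21]);
translate([1117, 218, 371]) cube([89, 864, 21]);
translate([1285, 218, 371]) cube([89, 864, 21]);
translate([1453, 218, 371]) cube([89, 864, 21]);
translate([1621, 218, 371]) cube([89, 864, 21]);
translate([1789, 218, 371]) cube([89, 864, 21]);


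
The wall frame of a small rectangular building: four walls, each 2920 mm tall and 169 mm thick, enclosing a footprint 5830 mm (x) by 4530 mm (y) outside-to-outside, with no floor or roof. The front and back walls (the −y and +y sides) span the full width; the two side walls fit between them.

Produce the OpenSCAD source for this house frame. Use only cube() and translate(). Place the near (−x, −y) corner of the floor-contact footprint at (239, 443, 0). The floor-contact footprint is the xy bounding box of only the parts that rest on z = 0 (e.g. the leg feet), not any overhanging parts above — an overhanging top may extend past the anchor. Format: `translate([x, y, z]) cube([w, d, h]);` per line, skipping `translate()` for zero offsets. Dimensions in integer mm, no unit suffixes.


translate([239, 443, 0]) cube([5830, 169, 2920]);
translate([239, 4804, 0]) cube([5830, 169, 2920]);
translate([239, 612, 0]) cube([169, 4192, 2920]);
translate([5900, 612, 0]) cube([169, 4192, 2920]);


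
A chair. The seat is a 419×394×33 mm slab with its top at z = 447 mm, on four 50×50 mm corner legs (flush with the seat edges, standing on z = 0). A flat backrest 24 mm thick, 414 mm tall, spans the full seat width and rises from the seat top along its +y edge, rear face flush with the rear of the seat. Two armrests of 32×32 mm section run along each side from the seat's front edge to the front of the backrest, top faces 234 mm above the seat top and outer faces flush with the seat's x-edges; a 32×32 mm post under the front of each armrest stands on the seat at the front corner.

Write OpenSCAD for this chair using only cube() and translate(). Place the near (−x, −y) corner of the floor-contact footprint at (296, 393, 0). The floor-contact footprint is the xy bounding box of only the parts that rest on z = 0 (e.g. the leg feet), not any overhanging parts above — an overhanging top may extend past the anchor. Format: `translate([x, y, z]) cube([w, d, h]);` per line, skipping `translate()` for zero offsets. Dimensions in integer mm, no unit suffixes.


// leg_h = 447 - 33 = 414
// arm post h = 234 - 32 = 202
translate([296, 393, 414]) cube([419, 394, 33]);
translate([296, 393, 0]) cube([50, 50, 414]);
translate([665, 393, 0]) cube([50, 50, 414]);
translate([296, 737, 0]) cube([50, 50, 414]);
translate([665, 737, 0]) cube([50, 50, 414]);
translate([296, 763, 447]) cube([419, 24, 414]);
translate([296, 393, 649]) cube([32, 370, 32]);
translate([683, 393, 649]) cube([32, 370, 32]);
translate([296, 393, 447]) cube([32, 32, 202]);
translate([683, 393, 447]) cube([32, 32, 202]);


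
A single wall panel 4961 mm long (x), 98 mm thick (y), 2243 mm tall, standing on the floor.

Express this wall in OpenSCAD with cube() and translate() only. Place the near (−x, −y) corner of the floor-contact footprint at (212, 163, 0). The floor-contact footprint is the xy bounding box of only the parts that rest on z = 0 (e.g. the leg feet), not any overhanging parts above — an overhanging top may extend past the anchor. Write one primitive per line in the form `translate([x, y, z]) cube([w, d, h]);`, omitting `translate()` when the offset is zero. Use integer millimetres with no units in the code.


translate([212, 163, 0]) cube([4961, 98, 2243]);


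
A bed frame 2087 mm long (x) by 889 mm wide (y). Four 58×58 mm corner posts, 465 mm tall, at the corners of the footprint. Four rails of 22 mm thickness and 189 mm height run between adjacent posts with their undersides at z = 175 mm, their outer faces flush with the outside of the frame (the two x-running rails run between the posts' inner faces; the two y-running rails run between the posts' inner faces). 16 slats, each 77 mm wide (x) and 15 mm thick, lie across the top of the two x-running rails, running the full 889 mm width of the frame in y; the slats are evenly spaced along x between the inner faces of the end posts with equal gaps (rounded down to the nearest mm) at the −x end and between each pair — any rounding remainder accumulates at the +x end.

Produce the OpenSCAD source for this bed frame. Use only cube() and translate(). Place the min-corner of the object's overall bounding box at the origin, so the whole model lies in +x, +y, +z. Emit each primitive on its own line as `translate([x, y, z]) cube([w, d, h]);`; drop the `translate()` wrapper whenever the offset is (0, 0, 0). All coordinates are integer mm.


cube([58, 58, 465]);
translate([0, 831, 0]) cube([58, 58, 465]);
translate([2029, 0, 0]) cube([58, 58, 465]);
translate([2029, 831, 0]) cube([58, 58, 465]);
translate([58, 0, 175]) cube([1971, 22, 189]);
translate([58, 867, 175]) cube([1971, 22, 189]);
translate([0, 58, 175]) cube([22, 773, 189]);
translate([2065, 58, 175]) cube([22, 773, 189]);
translate([101, 0, 364]) cube([77, 889, 15]);
translate([221, 0, 364]) cube([77, 889, 15]);
translate([341, 0, 364]) cube([77, 889, 15]);
translate([461, 0, 364]) cube([77, 889, 15]);
translate([581, 0, 364]) cube([77, 889, 15]);
translate([701, 0, 364]) cube([77, 889, 15]);
translate([821, 0, 364]) cube([77, 889, 15]);
translate([941, 0, 364]) cube([77, 889, 15]);
translate([1061, 0, 364]) cube([77, 889, 15]);
translate([1181, 0, 364]) cube([77, 889, 15]);
translate([1301, 0, 364]) cube([77, 889, 15]);
translate([1421, 0, 364]) cube([77, 889, 15]);
translate([1541, 0, 364]) cube([77, 889, 15]);
translate([1661, 0, 364]) cube([77, 889, 15]);
translate([1781, 0, 364]) cube([77, 889, 15]);
translate([1901, 0, 364]) cube([77, 889, 15]);


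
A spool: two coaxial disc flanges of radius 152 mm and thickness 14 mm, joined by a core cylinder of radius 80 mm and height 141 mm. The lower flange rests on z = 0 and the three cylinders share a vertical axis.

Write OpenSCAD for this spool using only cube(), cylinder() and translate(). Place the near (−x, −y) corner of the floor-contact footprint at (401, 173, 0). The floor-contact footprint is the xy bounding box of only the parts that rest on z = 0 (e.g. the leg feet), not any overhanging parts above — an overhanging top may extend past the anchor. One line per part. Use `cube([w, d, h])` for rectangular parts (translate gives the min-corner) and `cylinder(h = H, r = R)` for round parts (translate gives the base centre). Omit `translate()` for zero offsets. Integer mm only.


translate([553, 325, 0]) cylinder(h = 14, r = 152);
translate([553, 325, 14]) cylinder(h = 141, r = 80);
translate([553, 325, 155]) cylinder(h = 14, r = 152);


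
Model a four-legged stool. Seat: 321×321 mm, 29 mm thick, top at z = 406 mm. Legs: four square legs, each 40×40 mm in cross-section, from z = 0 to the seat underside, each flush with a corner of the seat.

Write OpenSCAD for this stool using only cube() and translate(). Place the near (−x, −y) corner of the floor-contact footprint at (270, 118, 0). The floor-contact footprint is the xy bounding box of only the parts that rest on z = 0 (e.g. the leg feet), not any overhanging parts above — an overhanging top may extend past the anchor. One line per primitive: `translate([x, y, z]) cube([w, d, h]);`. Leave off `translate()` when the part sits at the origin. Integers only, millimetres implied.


translate([270, 118, 377]) cube([321, 321, 29]);
translate([270, 118, 0]) cube([40, 40, 377]);
translate([551, 118, 0]) cube([40, 40, 377]);
translate([270, 399, 0]) cube([40, 40, 377]);
translate([551, 399, 0]) cube([40, 40, 377]);


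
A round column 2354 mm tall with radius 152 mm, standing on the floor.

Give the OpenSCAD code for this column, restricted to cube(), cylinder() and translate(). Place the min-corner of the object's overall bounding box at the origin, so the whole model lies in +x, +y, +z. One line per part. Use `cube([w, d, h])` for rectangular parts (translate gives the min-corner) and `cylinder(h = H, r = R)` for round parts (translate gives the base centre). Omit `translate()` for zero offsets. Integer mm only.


translate([152, 152, 0]) cylinder(h = 2354, r = 152);


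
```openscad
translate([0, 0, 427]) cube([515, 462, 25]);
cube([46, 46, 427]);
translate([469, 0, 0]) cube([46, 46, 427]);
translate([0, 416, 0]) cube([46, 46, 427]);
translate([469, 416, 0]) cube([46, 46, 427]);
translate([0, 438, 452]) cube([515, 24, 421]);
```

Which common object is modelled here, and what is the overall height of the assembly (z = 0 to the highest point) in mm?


A chair. The overall height is 873 mm.

A slab on four corner posts with a tall panel at the back — a chair. The seat slab sits at z = 427 with thickness 25, and the 421 mm backrest starts at the seat top, so the overall height is 427 + 25 + 421 = 873 mm.


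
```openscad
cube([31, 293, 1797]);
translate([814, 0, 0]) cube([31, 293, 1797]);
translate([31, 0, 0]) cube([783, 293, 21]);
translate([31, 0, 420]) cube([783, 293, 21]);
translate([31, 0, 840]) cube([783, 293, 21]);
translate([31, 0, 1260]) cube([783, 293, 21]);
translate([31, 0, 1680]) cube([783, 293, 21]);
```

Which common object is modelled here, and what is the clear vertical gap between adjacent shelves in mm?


A bookshelf. The clear shelf gap is 399 mm.

Two tall side panels with 5 horizontal boards between them — a bookshelf. The first two shelf undersides are at z = 0 and z = 420; with shelf thickness 21, the clear gap is 420 − 0 − 21 = 399 mm.


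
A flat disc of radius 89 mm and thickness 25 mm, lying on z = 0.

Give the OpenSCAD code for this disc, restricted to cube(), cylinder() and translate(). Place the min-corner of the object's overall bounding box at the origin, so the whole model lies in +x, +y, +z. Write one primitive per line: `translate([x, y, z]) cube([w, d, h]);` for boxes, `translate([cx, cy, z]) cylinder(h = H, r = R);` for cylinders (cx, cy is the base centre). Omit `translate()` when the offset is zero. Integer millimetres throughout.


translate([89, 89, 0]) cylinder(h = 25, r = 89);


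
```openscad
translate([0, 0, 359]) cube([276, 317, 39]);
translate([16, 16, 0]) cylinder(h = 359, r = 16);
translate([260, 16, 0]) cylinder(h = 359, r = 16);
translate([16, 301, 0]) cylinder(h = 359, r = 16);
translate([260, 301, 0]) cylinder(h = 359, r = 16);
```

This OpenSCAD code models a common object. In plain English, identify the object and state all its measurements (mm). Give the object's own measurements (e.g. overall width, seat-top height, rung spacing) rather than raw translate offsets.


A simple wooden stool: a rectangular seat 276 mm (x) by 317 mm (y), 39 mm thick, top face at z = 398 mm, on four round legs, each 32 mm in diameter. The legs rest on z = 0, each leg's axis is inset half a diameter from the nearest pair of seat edges (so the leg's bounding box is flush with the corner).


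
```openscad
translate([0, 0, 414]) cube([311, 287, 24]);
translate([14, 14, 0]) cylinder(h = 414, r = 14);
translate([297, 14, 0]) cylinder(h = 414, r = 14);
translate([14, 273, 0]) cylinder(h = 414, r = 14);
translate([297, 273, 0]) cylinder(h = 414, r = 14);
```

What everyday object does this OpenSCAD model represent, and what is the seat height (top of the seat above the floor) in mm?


A stool. The seat height is 438 mm.

A 311×287×24 slab at z = 414 on four corner cylinders — a stool. The seat top is 414 + 24 = 438 mm.


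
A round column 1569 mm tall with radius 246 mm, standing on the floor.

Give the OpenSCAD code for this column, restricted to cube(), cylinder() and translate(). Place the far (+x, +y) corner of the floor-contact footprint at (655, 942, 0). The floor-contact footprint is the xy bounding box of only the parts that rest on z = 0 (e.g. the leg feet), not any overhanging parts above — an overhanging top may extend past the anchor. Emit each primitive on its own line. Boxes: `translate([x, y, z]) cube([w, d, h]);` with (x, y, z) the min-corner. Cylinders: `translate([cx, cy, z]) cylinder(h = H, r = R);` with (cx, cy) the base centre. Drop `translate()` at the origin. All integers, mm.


translate([409, 696, 0]) cylinder(h = 1569, r = 246);


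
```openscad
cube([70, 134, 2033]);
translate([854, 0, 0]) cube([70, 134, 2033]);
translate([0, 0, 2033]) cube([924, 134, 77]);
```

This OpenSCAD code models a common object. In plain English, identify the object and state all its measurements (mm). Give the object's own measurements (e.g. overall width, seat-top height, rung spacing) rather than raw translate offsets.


A door frame. The clear opening is 784 mm wide and 2033 mm high. Two 70 mm wide jambs, 134 mm deep, stand either side of the opening from the floor to the top of the opening. A 77 mm thick head sits across the top of both jambs, spanning the full outside width of the frame.


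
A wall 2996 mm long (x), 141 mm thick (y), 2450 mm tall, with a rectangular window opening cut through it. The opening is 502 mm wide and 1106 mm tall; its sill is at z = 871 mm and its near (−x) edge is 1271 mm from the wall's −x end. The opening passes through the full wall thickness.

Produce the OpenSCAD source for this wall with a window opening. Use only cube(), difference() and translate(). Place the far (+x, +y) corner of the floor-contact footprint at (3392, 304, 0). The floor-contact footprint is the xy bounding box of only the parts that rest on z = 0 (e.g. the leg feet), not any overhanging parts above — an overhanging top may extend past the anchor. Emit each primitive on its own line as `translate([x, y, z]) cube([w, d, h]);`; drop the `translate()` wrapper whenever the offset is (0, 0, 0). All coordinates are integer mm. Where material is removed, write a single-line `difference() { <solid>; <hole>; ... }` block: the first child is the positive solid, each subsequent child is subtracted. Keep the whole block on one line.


difference() { translate([396, 163, 0]) cube([2996, 141, 2450]); translate([1667, 163, 871]) cube([502, 141, 1106]); }


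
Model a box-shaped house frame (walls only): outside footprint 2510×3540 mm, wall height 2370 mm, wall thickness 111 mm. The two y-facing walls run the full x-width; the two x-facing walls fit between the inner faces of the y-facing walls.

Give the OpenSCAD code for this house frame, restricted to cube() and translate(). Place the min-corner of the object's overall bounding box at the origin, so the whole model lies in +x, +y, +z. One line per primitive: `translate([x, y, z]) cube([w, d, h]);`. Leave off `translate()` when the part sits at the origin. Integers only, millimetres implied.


cube([2510, 111, 2370]);
translate([0, 3429, 0]) cube([2510, 111, 2370]);
translate([0, 111, 0]) cube([111, 3318, 2370]);
translate([2399, 111, 0]) cube([111, 3318, 2370]);
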